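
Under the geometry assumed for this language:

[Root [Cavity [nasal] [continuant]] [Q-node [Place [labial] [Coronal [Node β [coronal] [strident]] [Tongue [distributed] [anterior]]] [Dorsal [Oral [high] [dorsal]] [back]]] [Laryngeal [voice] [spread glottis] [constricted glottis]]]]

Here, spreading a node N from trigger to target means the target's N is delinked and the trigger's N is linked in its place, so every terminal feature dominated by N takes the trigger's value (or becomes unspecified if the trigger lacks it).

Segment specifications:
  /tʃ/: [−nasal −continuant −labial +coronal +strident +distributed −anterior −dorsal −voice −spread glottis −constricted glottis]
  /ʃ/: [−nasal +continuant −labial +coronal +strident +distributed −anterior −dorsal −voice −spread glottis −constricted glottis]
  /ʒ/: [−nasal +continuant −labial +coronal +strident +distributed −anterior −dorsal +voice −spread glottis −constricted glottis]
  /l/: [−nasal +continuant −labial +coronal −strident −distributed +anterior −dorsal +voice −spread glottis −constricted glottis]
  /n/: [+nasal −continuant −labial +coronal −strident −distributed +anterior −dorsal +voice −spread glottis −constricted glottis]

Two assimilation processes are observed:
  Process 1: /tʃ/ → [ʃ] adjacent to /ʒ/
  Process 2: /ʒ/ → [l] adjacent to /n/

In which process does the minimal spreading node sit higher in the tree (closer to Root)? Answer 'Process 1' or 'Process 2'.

Process 1

Process 1 alters [continuant]; the lowest dominating node is [continuant] (depth 2 from Root).
Process 2 alters [anterior], [distributed], [strident]; the lowest common ancestor is Coronal (depth 3 from Root).
[continuant] (depth 2) sits above Coronal (depth 3), making Process 1 the one with the higher spreading node.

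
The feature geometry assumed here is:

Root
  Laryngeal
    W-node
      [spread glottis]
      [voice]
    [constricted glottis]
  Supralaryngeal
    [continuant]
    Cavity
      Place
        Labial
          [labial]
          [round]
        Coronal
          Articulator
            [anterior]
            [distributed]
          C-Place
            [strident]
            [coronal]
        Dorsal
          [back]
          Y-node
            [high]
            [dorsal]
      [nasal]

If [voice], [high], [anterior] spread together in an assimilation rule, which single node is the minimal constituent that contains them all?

[voice]: Root > Laryngeal > W-node > [voice].
[high]: Root > Supralaryngeal > Cavity > Place > Dorsal > Y-node > [high].
[anterior]: Root > Supralaryngeal > Cavity > Place > Coronal > Articulator > [anterior].
The listed terminals split across distinct daughters of Root, so Root itself is the smallest node containing them all.

Root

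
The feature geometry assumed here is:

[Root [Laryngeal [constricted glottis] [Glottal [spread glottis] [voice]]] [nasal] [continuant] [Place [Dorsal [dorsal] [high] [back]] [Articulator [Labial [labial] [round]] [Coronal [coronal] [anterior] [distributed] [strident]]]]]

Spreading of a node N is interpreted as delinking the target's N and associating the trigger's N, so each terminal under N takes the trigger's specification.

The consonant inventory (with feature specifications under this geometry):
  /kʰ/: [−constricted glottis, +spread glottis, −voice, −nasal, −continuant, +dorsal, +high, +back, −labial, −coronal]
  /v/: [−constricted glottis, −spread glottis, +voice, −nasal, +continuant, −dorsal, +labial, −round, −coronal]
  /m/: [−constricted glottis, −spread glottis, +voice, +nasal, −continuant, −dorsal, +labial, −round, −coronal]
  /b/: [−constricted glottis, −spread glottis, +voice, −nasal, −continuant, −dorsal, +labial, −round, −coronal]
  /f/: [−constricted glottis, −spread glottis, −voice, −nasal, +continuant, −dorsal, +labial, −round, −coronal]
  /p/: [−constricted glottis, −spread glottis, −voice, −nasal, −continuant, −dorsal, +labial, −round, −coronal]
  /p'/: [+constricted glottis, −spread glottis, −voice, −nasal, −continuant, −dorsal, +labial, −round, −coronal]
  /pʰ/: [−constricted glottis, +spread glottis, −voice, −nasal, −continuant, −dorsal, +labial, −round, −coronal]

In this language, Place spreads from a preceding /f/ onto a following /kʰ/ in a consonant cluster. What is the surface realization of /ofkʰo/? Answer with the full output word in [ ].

[ofpʰo]

Terminals under Place in this geometry: [dorsal], [high], [back], [labial], [round], [coronal], [anterior], [distributed], [strident].
Spreading Place from /f/ onto /kʰ/ replaces those values with /f/'s: [−dorsal], [+labial], [−round], [−coronal]. Features outside Place ([constricted glottis], [spread glottis], [voice], …) stay as in /kʰ/.
This feature bundle is that of [pʰ], so /ofkʰo/ surfaces as [ofpʰo].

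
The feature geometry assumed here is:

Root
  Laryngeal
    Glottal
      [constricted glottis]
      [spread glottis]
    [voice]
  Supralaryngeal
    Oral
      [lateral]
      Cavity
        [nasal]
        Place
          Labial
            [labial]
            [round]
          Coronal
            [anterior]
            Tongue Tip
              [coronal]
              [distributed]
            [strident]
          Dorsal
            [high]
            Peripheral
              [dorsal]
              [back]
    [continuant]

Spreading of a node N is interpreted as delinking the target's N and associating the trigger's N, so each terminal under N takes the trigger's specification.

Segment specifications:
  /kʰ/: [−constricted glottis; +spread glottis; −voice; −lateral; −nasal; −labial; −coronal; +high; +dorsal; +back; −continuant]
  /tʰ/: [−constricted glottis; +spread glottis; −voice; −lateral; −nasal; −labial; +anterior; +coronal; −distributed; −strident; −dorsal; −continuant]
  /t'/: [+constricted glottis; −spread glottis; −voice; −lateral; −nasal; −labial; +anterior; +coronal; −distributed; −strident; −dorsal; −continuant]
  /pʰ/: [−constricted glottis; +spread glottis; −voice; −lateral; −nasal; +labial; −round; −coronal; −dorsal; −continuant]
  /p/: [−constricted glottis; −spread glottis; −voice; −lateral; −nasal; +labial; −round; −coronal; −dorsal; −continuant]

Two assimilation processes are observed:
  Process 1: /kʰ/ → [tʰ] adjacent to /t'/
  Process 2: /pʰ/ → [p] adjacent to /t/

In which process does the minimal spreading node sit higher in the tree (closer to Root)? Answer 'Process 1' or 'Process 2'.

Process 2

Process 1 alters [coronal], [anterior], [distributed], [strident], [dorsal], [high], [back]; the lowest common ancestor is Place (depth 4 from Root).
Process 2: the feature that changes is [spread glottis]; the minimal node is [spread glottis] (depth 3).
Depth 3 < depth 4; Process 2 involves the structurally higher constituent [spread glottis].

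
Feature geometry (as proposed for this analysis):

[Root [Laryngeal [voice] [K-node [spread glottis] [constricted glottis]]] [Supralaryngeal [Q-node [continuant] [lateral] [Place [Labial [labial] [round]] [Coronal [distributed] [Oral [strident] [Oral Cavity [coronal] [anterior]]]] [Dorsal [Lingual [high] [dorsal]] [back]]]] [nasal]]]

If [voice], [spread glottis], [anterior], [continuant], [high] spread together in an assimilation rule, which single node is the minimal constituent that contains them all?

Root

[voice]: Root / Laryngeal / [voice].
[spread glottis]: Root / Laryngeal / K-node / [spread glottis].
[anterior]: Root / Supralaryngeal / Q-node / Place / Coronal / Oral / Oral Cavity / [anterior].
[continuant]: Root / Supralaryngeal / Q-node / [continuant].
[high]: Root / Supralaryngeal / Q-node / Place / Dorsal / Lingual / [high].
The lowest node appearing on every path is Root; each proper daughter of Root fails to dominate at least one of the listed features.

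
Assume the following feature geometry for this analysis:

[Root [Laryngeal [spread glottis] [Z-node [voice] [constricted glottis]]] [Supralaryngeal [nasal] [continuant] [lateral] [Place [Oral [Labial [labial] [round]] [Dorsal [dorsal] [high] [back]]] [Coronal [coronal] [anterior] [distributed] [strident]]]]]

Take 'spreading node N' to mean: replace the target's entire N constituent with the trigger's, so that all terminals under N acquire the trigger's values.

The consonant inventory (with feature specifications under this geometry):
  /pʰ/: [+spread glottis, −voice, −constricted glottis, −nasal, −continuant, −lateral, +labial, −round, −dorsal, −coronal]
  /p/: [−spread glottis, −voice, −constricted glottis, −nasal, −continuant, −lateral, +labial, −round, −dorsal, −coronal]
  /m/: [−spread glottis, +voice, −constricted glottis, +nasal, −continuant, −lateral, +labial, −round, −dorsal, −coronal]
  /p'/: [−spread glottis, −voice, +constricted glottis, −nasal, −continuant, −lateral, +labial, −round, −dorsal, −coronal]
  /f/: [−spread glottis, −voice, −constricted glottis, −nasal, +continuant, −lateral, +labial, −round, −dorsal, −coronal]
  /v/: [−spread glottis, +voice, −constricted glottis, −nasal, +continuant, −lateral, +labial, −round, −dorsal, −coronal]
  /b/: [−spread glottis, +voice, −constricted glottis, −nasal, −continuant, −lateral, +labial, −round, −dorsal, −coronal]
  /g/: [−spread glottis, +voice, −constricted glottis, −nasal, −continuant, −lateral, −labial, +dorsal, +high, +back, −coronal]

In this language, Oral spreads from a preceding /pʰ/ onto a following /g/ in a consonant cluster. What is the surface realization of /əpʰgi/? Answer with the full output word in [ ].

Terminals under Oral in this geometry: [labial], [round], [dorsal], [high], [back].
The target acquires /pʰ/'s values for everything under Oral — [+labial], [−round], [−dorsal] — while keeping its own [spread glottis], [voice], [constricted glottis], ….
Among the inventory, only /b/ has exactly this specification, giving the surface form [əpʰbi].

[əpʰbi]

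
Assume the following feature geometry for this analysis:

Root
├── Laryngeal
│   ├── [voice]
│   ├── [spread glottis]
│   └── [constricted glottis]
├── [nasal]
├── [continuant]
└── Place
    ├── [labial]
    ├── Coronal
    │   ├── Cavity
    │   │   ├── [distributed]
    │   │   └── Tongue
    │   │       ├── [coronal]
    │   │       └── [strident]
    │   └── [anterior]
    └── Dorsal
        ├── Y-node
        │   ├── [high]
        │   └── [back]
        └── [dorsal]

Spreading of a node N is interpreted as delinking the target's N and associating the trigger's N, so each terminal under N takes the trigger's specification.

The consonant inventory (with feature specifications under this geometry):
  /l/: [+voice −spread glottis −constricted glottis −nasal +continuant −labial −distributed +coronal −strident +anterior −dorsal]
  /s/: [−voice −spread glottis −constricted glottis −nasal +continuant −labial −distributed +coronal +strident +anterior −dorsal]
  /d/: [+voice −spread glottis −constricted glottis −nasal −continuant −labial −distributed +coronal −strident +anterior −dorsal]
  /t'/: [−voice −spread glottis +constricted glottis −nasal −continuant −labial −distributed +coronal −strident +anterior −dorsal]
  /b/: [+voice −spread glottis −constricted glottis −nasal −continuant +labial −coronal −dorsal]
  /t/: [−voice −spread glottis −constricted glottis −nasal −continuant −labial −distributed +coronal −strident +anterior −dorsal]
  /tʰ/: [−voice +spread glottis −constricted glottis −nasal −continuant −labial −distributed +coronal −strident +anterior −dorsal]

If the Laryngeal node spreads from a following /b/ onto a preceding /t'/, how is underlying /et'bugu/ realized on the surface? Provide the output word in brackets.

[edbugu]

Laryngeal immediately or transitively dominates [voice], [spread glottis], [constricted glottis].
After delinking /t'/'s Laryngeal and linking /b/'s, the affected terminals become [+voice], [−spread glottis], [−constricted glottis]; [nasal], [continuant], [labial], … (outside Laryngeal) are retained from /t'/.
This feature bundle is that of [d], so /et'bugu/ surfaces as [edbugu].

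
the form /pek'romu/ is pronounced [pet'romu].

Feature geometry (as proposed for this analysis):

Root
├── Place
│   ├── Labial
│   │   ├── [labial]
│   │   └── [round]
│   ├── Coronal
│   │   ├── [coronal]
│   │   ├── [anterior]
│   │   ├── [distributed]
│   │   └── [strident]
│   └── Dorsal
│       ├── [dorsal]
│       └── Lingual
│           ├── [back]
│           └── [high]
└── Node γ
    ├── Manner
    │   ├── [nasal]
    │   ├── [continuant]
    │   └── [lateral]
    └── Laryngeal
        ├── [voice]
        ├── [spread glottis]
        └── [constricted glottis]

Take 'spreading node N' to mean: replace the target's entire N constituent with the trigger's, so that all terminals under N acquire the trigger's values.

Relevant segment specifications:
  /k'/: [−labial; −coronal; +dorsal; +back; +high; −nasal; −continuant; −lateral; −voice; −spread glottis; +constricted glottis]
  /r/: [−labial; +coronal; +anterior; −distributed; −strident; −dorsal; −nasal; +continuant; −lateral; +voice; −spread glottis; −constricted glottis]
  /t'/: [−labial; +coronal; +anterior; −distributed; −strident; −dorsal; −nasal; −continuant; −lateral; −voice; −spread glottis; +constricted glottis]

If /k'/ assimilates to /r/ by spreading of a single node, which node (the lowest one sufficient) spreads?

Place

Comparing /k'/ with its surface form [t'], the features that change are [coronal], [anterior], [distributed], [strident], [dorsal], [high], [back].
These terminals are all dominated by Place, and no proper subconstituent of Place covers them all; Place is their lowest common ancestor.
If Place spreads, every terminal under it takes /r/'s value, producing [t'] as observed.
[voice], [continuant] — on which /r/ differs from /k'/ — are unchanged, so Root cannot have spread; the constituent is no larger than Place.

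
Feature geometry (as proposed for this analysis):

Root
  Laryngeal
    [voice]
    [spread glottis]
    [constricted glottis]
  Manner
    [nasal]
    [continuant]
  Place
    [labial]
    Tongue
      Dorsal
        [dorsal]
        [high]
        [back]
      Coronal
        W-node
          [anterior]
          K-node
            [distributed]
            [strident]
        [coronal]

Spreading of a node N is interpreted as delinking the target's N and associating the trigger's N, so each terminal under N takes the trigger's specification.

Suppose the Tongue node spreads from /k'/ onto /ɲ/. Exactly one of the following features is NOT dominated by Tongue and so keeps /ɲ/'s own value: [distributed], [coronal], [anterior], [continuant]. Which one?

[continuant]

Tongue dominates exactly [dorsal], [high], [back], [anterior], [distributed], [strident], [coronal].
[distributed], [anterior], [coronal] all lie under Tongue, so they are overwritten when Tongue spreads.
[continuant] attaches under Manner, not under Tongue, so /ɲ/ retains its own value for [continuant].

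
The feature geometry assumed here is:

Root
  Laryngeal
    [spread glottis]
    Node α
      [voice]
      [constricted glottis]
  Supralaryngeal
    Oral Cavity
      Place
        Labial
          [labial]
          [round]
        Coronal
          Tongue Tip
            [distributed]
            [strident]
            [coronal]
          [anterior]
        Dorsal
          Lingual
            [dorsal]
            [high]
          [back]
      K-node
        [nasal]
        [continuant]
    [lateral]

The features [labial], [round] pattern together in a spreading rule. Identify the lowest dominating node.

[labial]: Root ▹ Supralaryngeal ▹ Oral Cavity ▹ Place ▹ Labial ▹ [labial].
[round] lies under Labial (below Supralaryngeal).
These paths first converge at Labial; no daughter of Labial dominates all 2 features, so Labial is the minimal constituent.

Labial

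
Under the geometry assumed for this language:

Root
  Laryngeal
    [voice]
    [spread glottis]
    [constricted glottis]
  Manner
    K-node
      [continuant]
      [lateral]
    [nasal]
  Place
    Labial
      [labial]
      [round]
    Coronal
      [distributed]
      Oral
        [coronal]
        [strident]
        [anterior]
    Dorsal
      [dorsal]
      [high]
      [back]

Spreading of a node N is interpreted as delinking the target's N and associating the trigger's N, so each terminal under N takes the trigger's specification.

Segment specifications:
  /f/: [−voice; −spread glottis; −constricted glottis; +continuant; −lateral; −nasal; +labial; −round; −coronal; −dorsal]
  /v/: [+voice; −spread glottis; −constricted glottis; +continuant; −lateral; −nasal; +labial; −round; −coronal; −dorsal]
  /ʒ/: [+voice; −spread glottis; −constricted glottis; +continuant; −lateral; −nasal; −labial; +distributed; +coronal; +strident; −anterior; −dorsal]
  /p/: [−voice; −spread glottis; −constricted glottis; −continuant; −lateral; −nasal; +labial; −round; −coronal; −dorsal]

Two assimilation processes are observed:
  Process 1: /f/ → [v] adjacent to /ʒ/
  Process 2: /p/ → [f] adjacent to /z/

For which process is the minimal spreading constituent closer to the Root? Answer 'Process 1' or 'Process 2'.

Process 1

In Process 1, [voice] changes, so the minimal spreading node is [voice] at depth 2.
In Process 2, [continuant] changes, so the minimal spreading node is [continuant] at depth 3.
Depth 2 < depth 3; Process 1 involves the structurally higher constituent [voice].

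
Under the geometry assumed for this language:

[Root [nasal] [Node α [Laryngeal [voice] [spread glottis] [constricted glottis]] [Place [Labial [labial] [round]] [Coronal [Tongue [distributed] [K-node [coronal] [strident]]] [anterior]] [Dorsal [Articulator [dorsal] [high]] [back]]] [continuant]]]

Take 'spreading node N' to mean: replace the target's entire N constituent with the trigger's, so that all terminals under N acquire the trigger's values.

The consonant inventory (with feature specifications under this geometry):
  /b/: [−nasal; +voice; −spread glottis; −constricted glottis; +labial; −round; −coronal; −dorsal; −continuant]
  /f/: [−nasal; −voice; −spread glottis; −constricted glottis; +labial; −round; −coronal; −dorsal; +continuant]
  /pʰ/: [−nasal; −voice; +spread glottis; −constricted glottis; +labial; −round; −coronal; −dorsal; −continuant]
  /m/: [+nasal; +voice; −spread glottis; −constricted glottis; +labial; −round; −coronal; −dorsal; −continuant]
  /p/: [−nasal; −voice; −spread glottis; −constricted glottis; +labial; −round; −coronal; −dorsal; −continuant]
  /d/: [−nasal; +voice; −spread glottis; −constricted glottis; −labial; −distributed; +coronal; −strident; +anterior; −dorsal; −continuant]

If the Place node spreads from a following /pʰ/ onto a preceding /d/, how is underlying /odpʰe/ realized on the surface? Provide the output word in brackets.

The Place node dominates the terminals [labial], [round], [distributed], [coronal], [strident], [anterior], [dorsal], [high], [back].
The target acquires /pʰ/'s values for everything under Place — [+labial], [−round], [−coronal], [−dorsal] — while keeping its own [nasal], [voice], [spread glottis], ….
The resulting bundle matches /b/ in the inventory; substituting it for /d/ gives [obpʰe].

[obpʰe]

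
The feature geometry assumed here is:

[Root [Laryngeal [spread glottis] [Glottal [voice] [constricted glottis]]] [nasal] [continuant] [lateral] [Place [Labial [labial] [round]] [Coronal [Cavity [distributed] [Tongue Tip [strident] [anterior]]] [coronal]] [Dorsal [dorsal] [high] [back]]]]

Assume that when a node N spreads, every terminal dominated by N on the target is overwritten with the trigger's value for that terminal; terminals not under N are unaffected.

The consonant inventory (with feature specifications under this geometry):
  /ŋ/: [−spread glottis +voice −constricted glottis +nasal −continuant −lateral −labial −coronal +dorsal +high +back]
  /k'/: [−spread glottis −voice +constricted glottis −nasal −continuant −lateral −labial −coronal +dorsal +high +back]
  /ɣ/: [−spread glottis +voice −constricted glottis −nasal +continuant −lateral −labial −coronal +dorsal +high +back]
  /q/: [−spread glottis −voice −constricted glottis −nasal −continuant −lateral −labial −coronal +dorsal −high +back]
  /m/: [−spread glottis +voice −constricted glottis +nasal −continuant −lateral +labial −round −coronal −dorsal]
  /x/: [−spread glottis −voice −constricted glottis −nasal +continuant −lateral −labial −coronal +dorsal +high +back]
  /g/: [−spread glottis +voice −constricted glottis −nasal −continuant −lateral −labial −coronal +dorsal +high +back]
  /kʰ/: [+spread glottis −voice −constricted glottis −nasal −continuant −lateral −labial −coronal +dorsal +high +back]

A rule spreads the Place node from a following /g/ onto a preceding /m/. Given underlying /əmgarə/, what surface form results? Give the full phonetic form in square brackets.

Place immediately or transitively dominates [labial], [round], [distributed], [strident], [anterior], [coronal], [dorsal], [high], [back].
After delinking /m/'s Place and linking /g/'s, the affected terminals become [−labial], [−coronal], [+dorsal], [+high], [+back]; [spread glottis], [voice], [constricted glottis], … (outside Place) are retained from /m/.
This feature bundle is that of [ŋ], so /əmgarə/ surfaces as [əŋgarə].

[əŋgarə]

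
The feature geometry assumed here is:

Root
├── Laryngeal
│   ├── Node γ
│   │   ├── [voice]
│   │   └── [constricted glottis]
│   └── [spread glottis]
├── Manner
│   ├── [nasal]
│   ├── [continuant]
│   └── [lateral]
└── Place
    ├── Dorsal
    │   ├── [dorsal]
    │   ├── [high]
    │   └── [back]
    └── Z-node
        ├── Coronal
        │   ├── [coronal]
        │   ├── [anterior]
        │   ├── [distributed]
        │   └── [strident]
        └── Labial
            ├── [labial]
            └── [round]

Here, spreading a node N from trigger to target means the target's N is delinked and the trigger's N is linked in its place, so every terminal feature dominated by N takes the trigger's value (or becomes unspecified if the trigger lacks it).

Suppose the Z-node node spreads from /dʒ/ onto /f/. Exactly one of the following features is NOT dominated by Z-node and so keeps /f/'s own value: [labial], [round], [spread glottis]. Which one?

[spread glottis]

Under this geometry, Z-node contains [coronal], [anterior], [distributed], [strident], [labial], [round].
Of the listed options, [labial], [round] are among these and would be overwritten by spreading Z-node.
[spread glottis] attaches under Laryngeal, not under Z-node, so /f/ retains its own value for [spread glottis].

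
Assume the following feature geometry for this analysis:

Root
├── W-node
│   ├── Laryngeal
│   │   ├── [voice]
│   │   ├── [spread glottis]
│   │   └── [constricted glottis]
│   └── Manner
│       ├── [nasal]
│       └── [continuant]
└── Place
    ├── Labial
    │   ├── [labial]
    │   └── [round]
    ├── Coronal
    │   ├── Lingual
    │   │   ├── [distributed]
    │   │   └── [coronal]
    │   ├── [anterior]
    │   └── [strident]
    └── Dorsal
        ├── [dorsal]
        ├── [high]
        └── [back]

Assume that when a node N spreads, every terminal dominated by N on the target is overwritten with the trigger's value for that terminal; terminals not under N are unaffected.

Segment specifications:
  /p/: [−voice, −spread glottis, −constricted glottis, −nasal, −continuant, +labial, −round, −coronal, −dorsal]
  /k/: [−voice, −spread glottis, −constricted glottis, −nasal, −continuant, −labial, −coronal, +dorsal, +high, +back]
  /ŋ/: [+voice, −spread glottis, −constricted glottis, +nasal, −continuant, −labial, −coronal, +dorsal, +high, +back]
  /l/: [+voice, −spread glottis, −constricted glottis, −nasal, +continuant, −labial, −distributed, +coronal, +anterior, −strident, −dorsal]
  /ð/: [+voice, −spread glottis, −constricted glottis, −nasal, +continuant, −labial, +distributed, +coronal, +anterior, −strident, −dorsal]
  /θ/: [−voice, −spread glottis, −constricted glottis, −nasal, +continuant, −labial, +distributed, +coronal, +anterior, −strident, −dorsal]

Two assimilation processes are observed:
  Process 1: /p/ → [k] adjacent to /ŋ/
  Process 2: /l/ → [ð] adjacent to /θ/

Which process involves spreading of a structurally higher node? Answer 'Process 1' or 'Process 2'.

Process 1 alters [labial], [round], [dorsal], [high], [back]; the lowest common ancestor is Place (depth 1 from Root).
Process 2 alters [distributed]; the lowest dominating node is [distributed] (depth 4 from Root).
Place is closer to Root than [distributed], so Process 1 spreads the higher node.

Process 1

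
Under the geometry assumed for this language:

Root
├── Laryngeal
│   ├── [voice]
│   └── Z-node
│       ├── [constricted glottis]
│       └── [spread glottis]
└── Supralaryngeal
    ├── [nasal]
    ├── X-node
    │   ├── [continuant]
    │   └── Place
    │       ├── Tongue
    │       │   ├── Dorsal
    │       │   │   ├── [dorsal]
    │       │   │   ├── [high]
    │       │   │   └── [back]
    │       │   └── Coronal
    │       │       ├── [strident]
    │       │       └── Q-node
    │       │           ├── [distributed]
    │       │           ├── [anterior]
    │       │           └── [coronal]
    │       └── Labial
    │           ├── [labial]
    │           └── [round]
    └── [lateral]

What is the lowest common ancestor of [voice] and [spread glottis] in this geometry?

Laryngeal

[voice] is immediately dominated by Laryngeal.
[spread glottis] is immediately dominated by Z-node.
Laryngeal is the lowest common ancestor — every listed feature sits under it, and no single subconstituent of Laryngeal covers them all.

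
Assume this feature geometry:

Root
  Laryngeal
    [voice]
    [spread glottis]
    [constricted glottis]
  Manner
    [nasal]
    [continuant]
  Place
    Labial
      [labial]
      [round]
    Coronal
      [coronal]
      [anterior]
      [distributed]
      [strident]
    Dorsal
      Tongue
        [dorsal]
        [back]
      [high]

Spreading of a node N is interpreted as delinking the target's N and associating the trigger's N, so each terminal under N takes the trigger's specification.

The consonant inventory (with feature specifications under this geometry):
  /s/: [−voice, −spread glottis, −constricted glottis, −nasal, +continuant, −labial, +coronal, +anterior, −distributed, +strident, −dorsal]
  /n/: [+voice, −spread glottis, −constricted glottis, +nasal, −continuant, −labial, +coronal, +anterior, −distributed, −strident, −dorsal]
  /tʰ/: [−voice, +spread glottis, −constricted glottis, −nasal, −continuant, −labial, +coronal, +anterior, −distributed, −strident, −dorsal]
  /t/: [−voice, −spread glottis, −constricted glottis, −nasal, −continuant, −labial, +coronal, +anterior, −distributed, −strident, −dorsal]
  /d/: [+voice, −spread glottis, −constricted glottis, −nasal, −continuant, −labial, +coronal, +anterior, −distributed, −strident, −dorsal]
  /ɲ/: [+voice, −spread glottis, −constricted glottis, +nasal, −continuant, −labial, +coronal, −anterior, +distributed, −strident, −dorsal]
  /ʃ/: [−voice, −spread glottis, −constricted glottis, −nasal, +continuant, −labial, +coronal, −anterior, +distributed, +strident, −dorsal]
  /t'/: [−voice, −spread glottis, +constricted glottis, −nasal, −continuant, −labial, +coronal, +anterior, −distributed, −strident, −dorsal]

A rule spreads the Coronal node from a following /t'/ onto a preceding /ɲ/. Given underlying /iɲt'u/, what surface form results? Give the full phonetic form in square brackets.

[int'u]

Terminals under Coronal in this geometry: [coronal], [anterior], [distributed], [strident].
Spreading Coronal from /t'/ onto /ɲ/ replaces those values with /t'/'s: [+coronal], [+anterior], [−distributed], [−strident]. Features outside Coronal ([voice], [spread glottis], [constricted glottis], …) stay as in /ɲ/.
This feature bundle is that of [n], so /iɲt'u/ surfaces as [int'u].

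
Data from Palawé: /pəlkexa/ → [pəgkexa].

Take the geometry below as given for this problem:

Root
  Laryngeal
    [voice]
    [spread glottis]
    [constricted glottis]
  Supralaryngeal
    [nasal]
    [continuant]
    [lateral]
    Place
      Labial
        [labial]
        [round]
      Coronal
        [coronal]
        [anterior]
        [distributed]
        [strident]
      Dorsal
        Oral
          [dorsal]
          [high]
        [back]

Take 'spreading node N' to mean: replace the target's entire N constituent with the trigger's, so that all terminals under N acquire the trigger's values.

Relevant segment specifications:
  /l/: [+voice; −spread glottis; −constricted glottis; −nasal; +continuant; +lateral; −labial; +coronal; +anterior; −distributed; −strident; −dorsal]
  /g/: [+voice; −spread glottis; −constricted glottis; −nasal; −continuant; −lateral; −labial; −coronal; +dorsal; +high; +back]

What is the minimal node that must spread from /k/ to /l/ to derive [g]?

Feature comparison: [continuant], [lateral], [coronal], [anterior], [distributed], [strident], [dorsal], [high], [back] differ between /l/ and [g]; the remaining terminals match.
The smallest constituent containing every changed terminal is Supralaryngeal — each of its daughters lacks at least one of the affected features.
Delinking /l/'s Supralaryngeal and associating /k/'s Supralaryngeal gives precisely the feature bundle of [g].
Had Root spread, [voice] would have taken /k/'s value; it stays as in /l/, confirming the spreading constituent is exactly Supralaryngeal.

Supralaryngeal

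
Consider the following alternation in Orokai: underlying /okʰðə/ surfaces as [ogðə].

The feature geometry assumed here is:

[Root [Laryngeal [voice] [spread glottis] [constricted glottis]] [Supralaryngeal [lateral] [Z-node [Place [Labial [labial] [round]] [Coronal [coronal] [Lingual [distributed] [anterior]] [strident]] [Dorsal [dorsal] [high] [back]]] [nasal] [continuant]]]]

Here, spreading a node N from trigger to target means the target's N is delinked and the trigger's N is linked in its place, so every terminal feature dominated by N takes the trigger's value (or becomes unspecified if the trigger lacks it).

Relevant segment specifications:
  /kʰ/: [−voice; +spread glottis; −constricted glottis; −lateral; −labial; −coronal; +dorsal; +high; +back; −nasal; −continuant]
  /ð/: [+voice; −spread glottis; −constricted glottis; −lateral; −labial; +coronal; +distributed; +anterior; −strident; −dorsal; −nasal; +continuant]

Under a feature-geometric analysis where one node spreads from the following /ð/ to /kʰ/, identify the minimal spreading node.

Feature comparison: [voice], [spread glottis] differ between /kʰ/ and [g]; the remaining terminals match.
These terminals are all dominated by Laryngeal, and no proper subconstituent of Laryngeal covers them all; Laryngeal is their lowest common ancestor.
Delinking /kʰ/'s Laryngeal and associating /ð/'s Laryngeal gives precisely the feature bundle of [g].
Had Root spread, [continuant], [coronal] would have taken /ð/'s values; they stay as in /kʰ/, confirming the spreading constituent is exactly Laryngeal.

Laryngeal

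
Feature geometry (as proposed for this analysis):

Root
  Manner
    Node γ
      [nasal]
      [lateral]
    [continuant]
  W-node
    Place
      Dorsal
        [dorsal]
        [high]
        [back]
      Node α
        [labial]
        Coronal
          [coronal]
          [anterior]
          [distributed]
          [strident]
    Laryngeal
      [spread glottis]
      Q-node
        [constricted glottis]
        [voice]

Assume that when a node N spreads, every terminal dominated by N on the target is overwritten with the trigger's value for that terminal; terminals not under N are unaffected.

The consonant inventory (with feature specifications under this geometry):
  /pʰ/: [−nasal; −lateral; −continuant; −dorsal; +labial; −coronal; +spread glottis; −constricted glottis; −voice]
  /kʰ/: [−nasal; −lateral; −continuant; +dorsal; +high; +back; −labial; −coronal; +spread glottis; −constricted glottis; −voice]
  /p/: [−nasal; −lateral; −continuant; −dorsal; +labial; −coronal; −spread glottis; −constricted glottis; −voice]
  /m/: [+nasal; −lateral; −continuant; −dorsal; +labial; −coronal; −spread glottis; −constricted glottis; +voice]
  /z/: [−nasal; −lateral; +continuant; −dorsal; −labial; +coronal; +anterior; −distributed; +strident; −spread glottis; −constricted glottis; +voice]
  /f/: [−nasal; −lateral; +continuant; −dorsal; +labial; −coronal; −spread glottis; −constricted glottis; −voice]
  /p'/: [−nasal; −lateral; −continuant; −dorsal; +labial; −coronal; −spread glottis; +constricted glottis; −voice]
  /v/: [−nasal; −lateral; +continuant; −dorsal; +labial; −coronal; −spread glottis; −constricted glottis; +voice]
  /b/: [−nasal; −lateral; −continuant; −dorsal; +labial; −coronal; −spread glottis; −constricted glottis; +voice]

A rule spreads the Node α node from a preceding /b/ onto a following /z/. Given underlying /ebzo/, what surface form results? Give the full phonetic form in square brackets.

Terminals under Node α in this geometry: [labial], [coronal], [anterior], [distributed], [strident].
The target acquires /b/'s values for everything under Node α — [+labial], [−coronal] — while keeping its own [nasal], [lateral], [continuant], ….
This feature bundle is that of [v], so /ebzo/ surfaces as [ebvo].

[ebvo]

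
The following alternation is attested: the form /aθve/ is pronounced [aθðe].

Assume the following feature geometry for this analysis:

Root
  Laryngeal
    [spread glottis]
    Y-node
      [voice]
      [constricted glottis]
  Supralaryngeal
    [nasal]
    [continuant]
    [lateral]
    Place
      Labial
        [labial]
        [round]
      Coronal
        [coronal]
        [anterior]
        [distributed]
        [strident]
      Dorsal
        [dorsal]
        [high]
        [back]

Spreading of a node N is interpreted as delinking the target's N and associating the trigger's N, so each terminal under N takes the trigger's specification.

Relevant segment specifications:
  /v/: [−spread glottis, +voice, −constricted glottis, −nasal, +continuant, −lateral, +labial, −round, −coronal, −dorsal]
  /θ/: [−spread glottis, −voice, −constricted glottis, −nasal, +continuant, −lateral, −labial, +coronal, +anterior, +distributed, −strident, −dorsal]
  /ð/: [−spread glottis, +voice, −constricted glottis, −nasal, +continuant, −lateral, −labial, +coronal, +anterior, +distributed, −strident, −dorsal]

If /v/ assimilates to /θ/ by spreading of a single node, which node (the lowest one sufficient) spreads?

Comparing /v/ with its surface form [ð], the features that change are [labial], [round], [coronal], [anterior], [distributed], [strident].
In this geometry the lowest node dominating all of them is Place: every daughter of Place dominates only a proper subset, so no lower node suffices.
If Place spreads, every terminal under it takes /θ/'s value, producing [ð] as observed.
[voice] stays as in /v/ although /θ/ differs there, so no node dominating it spread; among the remaining candidates Place is the lowest that derives the output.

Place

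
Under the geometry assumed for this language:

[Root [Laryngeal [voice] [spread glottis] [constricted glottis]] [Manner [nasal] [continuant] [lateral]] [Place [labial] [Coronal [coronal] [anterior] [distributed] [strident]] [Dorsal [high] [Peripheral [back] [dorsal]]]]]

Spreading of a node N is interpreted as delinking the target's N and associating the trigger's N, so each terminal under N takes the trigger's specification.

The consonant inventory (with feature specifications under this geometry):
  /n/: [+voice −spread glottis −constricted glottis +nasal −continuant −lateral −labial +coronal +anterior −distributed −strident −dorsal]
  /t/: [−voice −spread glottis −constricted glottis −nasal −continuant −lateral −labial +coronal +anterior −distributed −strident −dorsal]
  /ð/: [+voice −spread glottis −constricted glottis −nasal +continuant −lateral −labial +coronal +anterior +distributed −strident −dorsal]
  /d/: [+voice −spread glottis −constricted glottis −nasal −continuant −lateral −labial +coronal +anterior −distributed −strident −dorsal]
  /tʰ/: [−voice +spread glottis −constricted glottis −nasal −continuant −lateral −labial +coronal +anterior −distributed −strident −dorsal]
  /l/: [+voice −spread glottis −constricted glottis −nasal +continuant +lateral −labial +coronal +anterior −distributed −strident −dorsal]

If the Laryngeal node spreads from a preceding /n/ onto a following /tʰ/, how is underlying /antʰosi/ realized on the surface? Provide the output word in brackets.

The Laryngeal node dominates the terminals [voice], [spread glottis], [constricted glottis].
After delinking /tʰ/'s Laryngeal and linking /n/'s, the affected terminals become [+voice], [−spread glottis], [−constricted glottis]; [nasal], [continuant], [lateral], … (outside Laryngeal) are retained from /tʰ/.
Among the inventory, only /d/ has exactly this specification, giving the surface form [andosi].

[andosi]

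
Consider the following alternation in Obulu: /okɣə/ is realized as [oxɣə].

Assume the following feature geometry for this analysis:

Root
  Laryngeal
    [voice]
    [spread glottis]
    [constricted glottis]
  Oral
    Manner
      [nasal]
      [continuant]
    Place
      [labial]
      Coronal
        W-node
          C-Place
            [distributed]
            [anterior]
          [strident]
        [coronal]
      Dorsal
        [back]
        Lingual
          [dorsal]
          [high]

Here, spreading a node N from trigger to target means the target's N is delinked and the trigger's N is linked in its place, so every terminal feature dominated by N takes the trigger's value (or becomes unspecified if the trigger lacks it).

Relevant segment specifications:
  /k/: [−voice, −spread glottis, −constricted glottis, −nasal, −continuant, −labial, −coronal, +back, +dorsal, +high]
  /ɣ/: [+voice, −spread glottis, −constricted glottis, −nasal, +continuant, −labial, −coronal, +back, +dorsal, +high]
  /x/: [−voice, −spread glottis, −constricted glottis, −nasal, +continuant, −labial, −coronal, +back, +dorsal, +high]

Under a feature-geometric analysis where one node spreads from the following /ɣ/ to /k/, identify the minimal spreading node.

[continuant]

Feature comparison: [continuant] differs between /k/ and [x]; the remaining terminals match.
With a single altered terminal, the smallest constituent that could spread is that terminal — [continuant].
[voice], a feature on which the two segments disagree outside [continuant], is unchanged — nothing dominating it spread, and [continuant] is the minimal sufficient constituent.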